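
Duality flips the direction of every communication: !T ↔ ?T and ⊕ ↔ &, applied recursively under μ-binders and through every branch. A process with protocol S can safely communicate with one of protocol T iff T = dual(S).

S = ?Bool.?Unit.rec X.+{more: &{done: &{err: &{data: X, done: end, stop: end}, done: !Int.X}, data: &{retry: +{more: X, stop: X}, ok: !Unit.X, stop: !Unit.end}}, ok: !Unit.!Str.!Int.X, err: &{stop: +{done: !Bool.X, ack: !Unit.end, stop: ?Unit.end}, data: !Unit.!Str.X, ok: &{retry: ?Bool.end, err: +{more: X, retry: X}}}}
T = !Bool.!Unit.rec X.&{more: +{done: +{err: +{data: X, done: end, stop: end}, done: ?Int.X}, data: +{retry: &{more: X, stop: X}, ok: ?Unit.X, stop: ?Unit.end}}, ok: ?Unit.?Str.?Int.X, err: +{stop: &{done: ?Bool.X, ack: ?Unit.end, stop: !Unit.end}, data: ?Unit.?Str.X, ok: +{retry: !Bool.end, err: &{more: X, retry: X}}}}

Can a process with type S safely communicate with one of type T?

?Bool vs !Bool  ok
  ?Unit vs !Unit  ok
    rec X vs rec X  ok (binder kept)
      +{more,ok,err} vs &{more,ok,err}  ok same labels
        • more:
          &{done,data} vs +{done,data}  ok same labels
            • done:
              &{err,done} vs +{err,done}  ok same labels
                • err:
                  &{data,done,stop} vs +{data,done,stop}  ok same labels
                    • data:
                      X vs X  ok
                    • done:
                      end vs end  ok
                    • stop:
                      end vs end  ok
                • done:
                  !Int vs ?Int  ok
                    X vs X  ok
            • data:
              &{retry,ok,stop} vs +{retry,ok,stop}  ok same labels
                • retry:
                  +{more,stop} vs &{more,stop}  ok same labels
                    • more:
                      X vs X  ok
                    • stop:
                      X vs X  ok
                • ok:
                  !Unit vs ?Unit  ok
                    X vs X  ok
                • stop:
                  !Unit vs ?Unit  ok
                    end vs end  ok
        • ok:
          !Unit vs ?Unit  ok
            !Str vs ?Str  ok
              !Int vs ?Int  ok
                X vs X  ok
        • err:
          &{stop,data,ok} vs +{stop,data,ok}  ok same labels
            • stop:
              +{done,ack,stop} vs &{done,ack,stop}  ok same labels
                • done:
                  !Bool vs ?Bool  ok
                    X vs X  ok
                • ack:
                  !Unit vs ?Unit  ok
                    end vs end  ok
                • stop:
                  ?Unit vs !Unit  ok
                    end vs end  ok
            • data:
              !Unit vs ?Unit  ok
                !Str vs ?Str  ok
                  X vs X  ok
            • ok:
              &{retry,err} vs +{retry,err}  ok same labels
                • retry:
                  ?Bool vs !Bool  ok
                    end vs end  ok
                • err:
                  +{more,retry} vs &{more,retry}  ok same labels
                    • more:
                      X vs X  ok
                    • retry:
                      X vs X  ok

YES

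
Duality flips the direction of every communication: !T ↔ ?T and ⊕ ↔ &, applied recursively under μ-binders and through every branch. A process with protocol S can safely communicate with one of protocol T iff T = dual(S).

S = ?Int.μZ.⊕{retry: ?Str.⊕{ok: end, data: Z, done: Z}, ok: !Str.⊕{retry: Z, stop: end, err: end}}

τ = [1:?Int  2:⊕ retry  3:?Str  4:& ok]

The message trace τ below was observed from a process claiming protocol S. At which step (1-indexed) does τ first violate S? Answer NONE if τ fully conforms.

step 1: ?Int  ✓  now at μZ.…
step 2: ⊕ retry  ✓  now at ?Str.⊕{ok: end, data: μZ.…, done: μZ.…}
step 3: ?Str  ✓  now at ⊕{ok: end, data: μZ.…, done: μZ.…}
step 4: got & ok, protocol expects ⊕ ok or ⊕ data or ⊕ done  ✗

4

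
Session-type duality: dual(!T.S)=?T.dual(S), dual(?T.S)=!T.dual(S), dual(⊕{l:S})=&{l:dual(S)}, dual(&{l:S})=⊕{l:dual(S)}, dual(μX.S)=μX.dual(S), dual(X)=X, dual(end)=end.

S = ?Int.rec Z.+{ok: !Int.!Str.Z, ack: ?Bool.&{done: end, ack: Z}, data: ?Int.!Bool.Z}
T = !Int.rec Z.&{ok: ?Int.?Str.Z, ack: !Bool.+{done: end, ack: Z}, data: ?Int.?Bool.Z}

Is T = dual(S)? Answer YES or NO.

?Int vs !Int  ✓
  rec Z vs rec Z  ✓ (rec unchanged)
    +{ok,ack,data} vs &{ok,ack,data}  ✓ labels match
      [ok]
        !Int vs ?Int  ✓
          !Str vs ?Str  ✓
            Z vs Z  ✓
      [ack]
        ?Bool vs !Bool  ✓
          &{done,ack} vs +{done,ack}  ✓ labels match
            [done]
              end vs end  ✓
            [ack]
              Z vs Z  ✓
      [data]
        ?Int vs ?Int  ✗ same direction on both sides — not dual

NO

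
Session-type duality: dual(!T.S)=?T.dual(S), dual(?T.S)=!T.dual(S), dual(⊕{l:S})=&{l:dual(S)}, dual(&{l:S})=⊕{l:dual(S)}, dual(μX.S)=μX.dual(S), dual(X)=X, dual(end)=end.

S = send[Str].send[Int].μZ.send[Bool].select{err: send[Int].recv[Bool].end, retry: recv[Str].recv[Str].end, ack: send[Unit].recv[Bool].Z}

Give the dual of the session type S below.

recv[Str].recv[Int].μZ.recv[Bool].offer{err: recv[Int].send[Bool].end, retry: send[Str].send[Str].end, ack: recv[Unit].send[Bool].Z}

send[Str] = recv[Str]
  send[Int] = recv[Int]
    μZ = μZ  (μ self-dual)
      send[Bool] = recv[Bool]
        select{err,retry,ack} = offer{err,retry,ack}  (internal→external)
          [err]
            send[Int] = recv[Int]
              recv[Bool] = send[Bool]
                dual(end) = end
          [retry]
            recv[Str] = send[Str]
              recv[Str] = send[Str]
                dual(end) = end
          [ack]
            send[Unit] = recv[Unit]
              recv[Bool] = send[Bool]
                dual(Z) = Z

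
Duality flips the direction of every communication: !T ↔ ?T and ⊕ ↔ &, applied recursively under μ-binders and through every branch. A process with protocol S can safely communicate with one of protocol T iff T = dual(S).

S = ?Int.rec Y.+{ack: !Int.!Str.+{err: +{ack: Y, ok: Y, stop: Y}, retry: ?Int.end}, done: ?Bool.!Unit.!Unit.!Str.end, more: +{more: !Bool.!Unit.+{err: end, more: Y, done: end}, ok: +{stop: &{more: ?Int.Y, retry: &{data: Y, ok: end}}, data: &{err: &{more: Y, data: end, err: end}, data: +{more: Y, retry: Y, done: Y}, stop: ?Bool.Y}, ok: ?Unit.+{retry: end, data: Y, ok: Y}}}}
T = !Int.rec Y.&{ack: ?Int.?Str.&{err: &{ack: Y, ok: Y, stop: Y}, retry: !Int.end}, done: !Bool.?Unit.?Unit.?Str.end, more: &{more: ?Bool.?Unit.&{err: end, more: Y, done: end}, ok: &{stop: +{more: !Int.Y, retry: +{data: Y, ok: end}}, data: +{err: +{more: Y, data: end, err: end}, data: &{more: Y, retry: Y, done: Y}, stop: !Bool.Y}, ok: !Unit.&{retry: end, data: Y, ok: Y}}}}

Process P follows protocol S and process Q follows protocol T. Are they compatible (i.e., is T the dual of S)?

YES

?Int | !Int  ✓
  rec Y | rec Y  ✓ (binder kept)
    +{ack,done,more} | &{ack,done,more}  ✓ labels match
      case ack:
        !Int | ?Int  ✓
          !Str | ?Str  ✓
            +{err,retry} | &{err,retry}  ✓ labels match
              case err:
                +{ack,ok,stop} | &{ack,ok,stop}  ✓ labels match
                  case ack:
                    Y | Y  ✓
                  case ok:
                    Y | Y  ✓
                  case stop:
                    Y | Y  ✓
              case retry:
                ?Int | !Int  ✓
                  end | end  ✓
      case done:
        ?Bool | !Bool  ✓
          !Unit | ?Unit  ✓
            !Unit | ?Unit  ✓
              !Str | ?Str  ✓
                end | end  ✓
      case more:
        +{more,ok} | &{more,ok}  ✓ labels match
          case more:
            !Bool | ?Bool  ✓
              !Unit | ?Unit  ✓
                +{err,more,done} | &{err,more,done}  ✓ labels match
                  case err:
                    end | end  ✓
                  case more:
                    Y | Y  ✓
                  case done:
                    end | end  ✓
          case ok:
            +{stop,data,ok} | &{stop,data,ok}  ✓ labels match
              case stop:
                &{more,retry} | +{more,retry}  ✓ labels match
                  case more:
                    ?Int | !Int  ✓
                      Y | Y  ✓
                  case retry:
                    &{data,ok} | +{data,ok}  ✓ labels match
                      case data:
                        Y | Y  ✓
                      case ok:
                        end | end  ✓
              case data:
                &{err,data,stop} | +{err,data,stop}  ✓ labels match
                  case err:
                    &{more,data,err} | +{more,data,err}  ✓ labels match
                      case more:
                        Y | Y  ✓
                      case data:
                        end | end  ✓
                      case err:
                        end | end  ✓
                  case data:
                    +{more,retry,done} | &{more,retry,done}  ✓ labels match
                      case more:
                        Y | Y  ✓
                      case retry:
                        Y | Y  ✓
                      case done:
                        Y | Y  ✓
                  case stop:
                    ?Bool | !Bool  ✓
                      Y | Y  ✓
              case ok:
                ?Unit | !Unit  ✓
                  +{retry,data,ok} | &{retry,data,ok}  ✓ labels match
                    case retry:
                      end | end  ✓
                    case data:
                      Y | Y  ✓
                    case ok:
                      Y | Y  ✓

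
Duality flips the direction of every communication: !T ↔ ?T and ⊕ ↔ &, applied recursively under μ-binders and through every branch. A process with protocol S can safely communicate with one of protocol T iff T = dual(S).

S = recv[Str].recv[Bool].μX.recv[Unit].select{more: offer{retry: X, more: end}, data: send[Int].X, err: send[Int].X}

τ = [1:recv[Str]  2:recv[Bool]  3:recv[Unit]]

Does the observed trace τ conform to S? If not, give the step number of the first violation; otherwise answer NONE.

[1] recv[Str]  ✓  state: recv[Bool].μX.…
[2] recv[Bool]  ✓  state: μX.…
[3] recv[Unit]  ✓  state: select{more: offer{retry: μX.…, more: end}, data: send[Int].μX.…, err: send[Int].μX.…}
trace exhausted — no violation

NONE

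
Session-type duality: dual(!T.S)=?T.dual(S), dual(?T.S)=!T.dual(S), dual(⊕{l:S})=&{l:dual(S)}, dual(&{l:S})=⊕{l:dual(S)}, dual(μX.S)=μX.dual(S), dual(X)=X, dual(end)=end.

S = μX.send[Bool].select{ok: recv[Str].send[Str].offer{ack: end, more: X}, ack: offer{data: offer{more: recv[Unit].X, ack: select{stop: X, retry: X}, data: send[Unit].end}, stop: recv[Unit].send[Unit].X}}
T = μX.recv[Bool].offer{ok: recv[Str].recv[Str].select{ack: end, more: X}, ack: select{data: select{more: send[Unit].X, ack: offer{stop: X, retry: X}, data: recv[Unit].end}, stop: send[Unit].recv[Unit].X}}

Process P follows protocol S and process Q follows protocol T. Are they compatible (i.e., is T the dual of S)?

NO

μX ‖ μX  match (μ self-dual)
  send[Bool] ‖ recv[Bool]  match
    select{ok,ack} ‖ offer{ok,ack}  match labels match
      case ok:
        recv[Str] ‖ recv[Str]  ✗ same direction on both sides — not dual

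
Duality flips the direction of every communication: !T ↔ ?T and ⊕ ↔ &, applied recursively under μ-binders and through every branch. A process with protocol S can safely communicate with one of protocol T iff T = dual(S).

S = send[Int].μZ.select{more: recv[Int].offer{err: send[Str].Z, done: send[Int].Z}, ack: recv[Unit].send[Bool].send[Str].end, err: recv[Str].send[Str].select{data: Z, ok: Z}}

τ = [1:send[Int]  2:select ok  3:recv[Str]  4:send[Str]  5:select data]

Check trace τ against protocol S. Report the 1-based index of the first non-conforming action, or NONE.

@1 send[Int]  ok  residual = μZ.…
@2 got select ok, protocol expects select more or select ack or select err  ✗

2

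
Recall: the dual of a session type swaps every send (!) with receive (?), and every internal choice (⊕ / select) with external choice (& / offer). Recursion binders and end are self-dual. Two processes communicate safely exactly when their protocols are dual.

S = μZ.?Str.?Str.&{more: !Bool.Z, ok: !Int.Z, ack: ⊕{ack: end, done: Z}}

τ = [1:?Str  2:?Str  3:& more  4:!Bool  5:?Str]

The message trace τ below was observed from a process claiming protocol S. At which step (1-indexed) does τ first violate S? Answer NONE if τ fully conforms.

NONE

@1 ?Str  match  residual = ?Str.&{more: !Bool.μZ.…, ok: !Int.μZ.…, ack: ⊕{ack: end, done: μZ.…}}
@2 ?Str  match  residual = &{more: !Bool.μZ.…, ok: !Int.μZ.…, ack: ⊕{ack: end, done: μZ.…}}
@3 & more  match  residual = !Bool.μZ.…
@4 !Bool  match  residual = μZ.…
@5 ?Str  match  residual = ?Str.&{more: !Bool.μZ.…, ok: !Int.μZ.…, ack: ⊕{ack: end, done: μZ.…}}
all 5 steps conform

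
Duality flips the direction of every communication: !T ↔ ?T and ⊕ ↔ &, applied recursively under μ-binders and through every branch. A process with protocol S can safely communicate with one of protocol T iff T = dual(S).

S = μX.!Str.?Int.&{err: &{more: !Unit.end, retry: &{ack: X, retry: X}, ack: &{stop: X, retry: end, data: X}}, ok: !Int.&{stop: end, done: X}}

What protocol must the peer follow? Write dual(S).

μX.?Str.!Int.⊕{err: ⊕{more: ?Unit.end, retry: ⊕{ack: X, retry: X}, ack: ⊕{stop: X, retry: end, data: X}}, ok: ?Int.⊕{stop: end, done: X}}

μX → μX  (μ self-dual)
  !Str → ?Str
    ?Int → !Int
      &{err,ok} → ⊕{err,ok}  (external→internal)
        case err:
          &{more,retry,ack} → ⊕{more,retry,ack}  (external→internal)
            case more:
              !Unit → ?Unit
                end self-dual
            case retry:
              &{ack,retry} → ⊕{ack,retry}  (external→internal)
                case ack:
                  X self-dual
                case retry:
                  X self-dual
            case ack:
              &{stop,retry,data} → ⊕{stop,retry,data}  (external→internal)
                case stop:
                  X self-dual
                case retry:
                  end self-dual
                case data:
                  X self-dual
        case ok:
          !Int → ?Int
            &{stop,done} → ⊕{stop,done}  (external→internal)
              case stop:
                end self-dual
              case done:
                X self-dual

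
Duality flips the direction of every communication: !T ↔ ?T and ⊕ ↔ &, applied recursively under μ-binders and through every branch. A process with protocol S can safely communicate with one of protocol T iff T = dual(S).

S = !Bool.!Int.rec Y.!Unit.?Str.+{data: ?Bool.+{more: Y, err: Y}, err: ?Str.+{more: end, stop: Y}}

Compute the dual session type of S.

!Bool ↦ ?Bool
  !Int ↦ ?Int
    rec Y ↦ rec Y  (rec unchanged)
      !Unit ↦ ?Unit
        ?Str ↦ !Str
          +{data,err} ↦ &{data,err}  (internal→external)
            [data]
              ?Bool ↦ !Bool
                +{more,err} ↦ &{more,err}  (internal→external)
                  [more]
                    Y ↦ Y
                  [err]
                    Y ↦ Y
            [err]
              ?Str ↦ !Str
                +{more,stop} ↦ &{more,stop}  (internal→external)
                  [more]
                    end ↦ end
                  [stop]
                    Y ↦ Y

?Bool.?Int.rec Y.?Unit.!Str.&{data: !Bool.&{more: Y, err: Y}, err: !Str.&{more: end, stop: Y}}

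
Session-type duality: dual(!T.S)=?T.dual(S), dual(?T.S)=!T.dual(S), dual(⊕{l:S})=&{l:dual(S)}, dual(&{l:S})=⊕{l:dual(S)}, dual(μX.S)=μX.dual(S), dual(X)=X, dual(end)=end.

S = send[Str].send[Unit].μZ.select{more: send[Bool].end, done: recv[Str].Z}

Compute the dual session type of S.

send[Str] → recv[Str]
  send[Unit] → recv[Unit]
    μZ → μZ  (rec unchanged)
      select{more,done} → offer{more,done}  (internal→external)
        [more]
          send[Bool] → recv[Bool]
            dual(end) = end
        [done]
          recv[Str] → send[Str]
            dual(Z) = Z

recv[Str].recv[Unit].μZ.offer{more: recv[Bool].end, done: send[Str].Z}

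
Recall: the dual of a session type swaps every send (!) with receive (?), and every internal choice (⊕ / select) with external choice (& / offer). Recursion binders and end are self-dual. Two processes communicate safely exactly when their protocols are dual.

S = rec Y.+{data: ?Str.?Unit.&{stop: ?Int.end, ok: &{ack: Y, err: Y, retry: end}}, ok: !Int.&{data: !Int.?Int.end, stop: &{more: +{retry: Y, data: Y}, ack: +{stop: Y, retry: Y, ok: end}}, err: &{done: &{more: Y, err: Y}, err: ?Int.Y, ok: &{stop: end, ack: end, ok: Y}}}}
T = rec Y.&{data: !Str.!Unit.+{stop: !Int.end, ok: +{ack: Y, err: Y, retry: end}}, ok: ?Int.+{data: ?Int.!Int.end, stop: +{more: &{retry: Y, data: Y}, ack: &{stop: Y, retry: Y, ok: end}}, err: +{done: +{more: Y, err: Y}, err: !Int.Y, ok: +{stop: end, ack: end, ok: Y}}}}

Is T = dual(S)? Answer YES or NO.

rec Y | rec Y  ok (μ self-dual)
  +{data,ok} | &{data,ok}  ok label sets agree
    [data]
      ?Str | !Str  ok
        ?Unit | !Unit  ok
          &{stop,ok} | +{stop,ok}  ok label sets agree
            [stop]
              ?Int | !Int  ok
                end | end  ok
            [ok]
              &{ack,err,retry} | +{ack,err,retry}  ok label sets agree
                [ack]
                  Y | Y  ok
                [err]
                  Y | Y  ok
                [retry]
                  end | end  ok
    [ok]
      !Int | ?Int  ok
        &{data,stop,err} | +{data,stop,err}  ok label sets agree
          [data]
            !Int | ?Int  ok
              ?Int | !Int  ok
                end | end  ok
          [stop]
            &{more,ack} | +{more,ack}  ok label sets agree
              [more]
                +{retry,data} | &{retry,data}  ok label sets agree
                  [retry]
                    Y | Y  ok
                  [data]
                    Y | Y  ok
              [ack]
                +{stop,retry,ok} | &{stop,retry,ok}  ok label sets agree
                  [stop]
                    Y | Y  ok
                  [retry]
                    Y | Y  ok
                  [ok]
                    end | end  ok
          [err]
            &{done,err,ok} | +{done,err,ok}  ok label sets agree
              [done]
                &{more,err} | +{more,err}  ok label sets agree
                  [more]
                    Y | Y  ok
                  [err]
                    Y | Y  ok
              [err]
                ?Int | !Int  ok
                  Y | Y  ok
              [ok]
                &{stop,ack,ok} | +{stop,ack,ok}  ok label sets agree
                  [stop]
                    end | end  ok
                  [ack]
                    end | end  ok
                  [ok]
                    Y | Y  ok

YES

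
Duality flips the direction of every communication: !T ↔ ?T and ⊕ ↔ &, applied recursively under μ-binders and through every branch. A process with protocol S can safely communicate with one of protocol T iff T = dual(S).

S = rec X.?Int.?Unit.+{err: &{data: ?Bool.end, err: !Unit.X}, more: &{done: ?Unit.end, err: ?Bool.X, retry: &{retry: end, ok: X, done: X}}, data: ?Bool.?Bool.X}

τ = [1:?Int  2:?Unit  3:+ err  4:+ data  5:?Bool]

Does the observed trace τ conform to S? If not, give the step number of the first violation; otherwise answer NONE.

step 1: ?Int  ✓  residual = ?Unit.+{err: &{data: ?Bool.end, err: !Unit.rec X.…}, more: &{done: ?Unit.end, err: ?Bool.rec X.…, retry: &{retry: end, ok: rec X.…, done: rec X.…}}, data: ?Bool.?Bool.rec X.…}
step 2: ?Unit  ✓  residual = +{err: &{data: ?Bool.end, err: !Unit.rec X.…}, more: &{done: ?Unit.end, err: ?Bool.rec X.…, retry: &{retry: end, ok: rec X.…, done: rec X.…}}, data: ?Bool.?Bool.rec X.…}
step 3: + err  ✓  residual = &{data: ?Bool.end, err: !Unit.rec X.…}
step 4: got + data, protocol expects & data or & err  ✗

4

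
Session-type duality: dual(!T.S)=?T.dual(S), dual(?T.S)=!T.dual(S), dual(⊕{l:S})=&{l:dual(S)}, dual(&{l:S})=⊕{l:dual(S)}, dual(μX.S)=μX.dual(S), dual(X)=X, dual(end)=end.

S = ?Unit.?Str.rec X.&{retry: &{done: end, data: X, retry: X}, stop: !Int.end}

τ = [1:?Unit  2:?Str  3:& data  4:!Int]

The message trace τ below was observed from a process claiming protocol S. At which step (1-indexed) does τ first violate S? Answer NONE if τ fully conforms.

step 1: ?Unit  ✓  now at ?Str.rec X.…
step 2: ?Str  ✓  now at rec X.…
step 3: got & data, protocol expects & retry or & stop  ✗

3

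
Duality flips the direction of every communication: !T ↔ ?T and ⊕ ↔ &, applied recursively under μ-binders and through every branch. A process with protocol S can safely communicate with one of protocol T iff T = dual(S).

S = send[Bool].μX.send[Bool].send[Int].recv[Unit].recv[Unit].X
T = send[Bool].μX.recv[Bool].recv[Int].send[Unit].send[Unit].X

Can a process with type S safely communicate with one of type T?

NO

send[Bool] ‖ send[Bool]  ✗ same direction on both sides — not dual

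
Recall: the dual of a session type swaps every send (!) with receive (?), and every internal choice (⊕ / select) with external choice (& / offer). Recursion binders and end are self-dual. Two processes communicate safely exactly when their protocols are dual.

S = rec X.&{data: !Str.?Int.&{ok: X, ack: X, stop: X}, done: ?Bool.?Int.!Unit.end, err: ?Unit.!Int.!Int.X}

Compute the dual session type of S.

rec X ↦ rec X  (binder kept)
  &{data,done,err} ↦ +{data,done,err}  (offer→select)
    [data]
      !Str ↦ ?Str
        ?Int ↦ !Int
          &{ok,ack,stop} ↦ +{ok,ack,stop}  (offer→select)
            [ok]
              dual(X) = X
            [ack]
              dual(X) = X
            [stop]
              dual(X) = X
    [done]
      ?Bool ↦ !Bool
        ?Int ↦ !Int
          !Unit ↦ ?Unit
            dual(end) = end
    [err]
      ?Unit ↦ !Unit
        !Int ↦ ?Int
          !Int ↦ ?Int
            dual(X) = X

rec X.+{data: ?Str.!Int.+{ok: X, ack: X, stop: X}, done: !Bool.!Int.?Unit.end, err: !Unit.?Int.?Int.X}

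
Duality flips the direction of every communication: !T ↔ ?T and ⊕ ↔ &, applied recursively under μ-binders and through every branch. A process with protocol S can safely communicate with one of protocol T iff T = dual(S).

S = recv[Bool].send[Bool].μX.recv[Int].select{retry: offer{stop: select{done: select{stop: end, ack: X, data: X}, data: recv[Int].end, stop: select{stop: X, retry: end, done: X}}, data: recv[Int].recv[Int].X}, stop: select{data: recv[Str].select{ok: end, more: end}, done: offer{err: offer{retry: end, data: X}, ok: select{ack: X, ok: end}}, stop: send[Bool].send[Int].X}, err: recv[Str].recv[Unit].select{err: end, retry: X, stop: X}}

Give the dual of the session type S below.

recv[Bool] ↦ send[Bool]
  send[Bool] ↦ recv[Bool]
    μX ↦ μX  (μ self-dual)
      recv[Int] ↦ send[Int]
        select{retry,stop,err} ↦ offer{retry,stop,err}  (internal→external)
          [retry]
            offer{stop,data} ↦ select{stop,data}  (offer→select)
              [stop]
                select{done,data,stop} ↦ offer{done,data,stop}  (internal→external)
                  [done]
                    select{stop,ack,data} ↦ offer{stop,ack,data}  (internal→external)
                      [stop]
                        end self-dual
                      [ack]
                        X self-dual
                      [data]
                        X self-dual
                  [data]
                    recv[Int] ↦ send[Int]
                      end self-dual
                  [stop]
                    select{stop,retry,done} ↦ offer{stop,retry,done}  (internal→external)
                      [stop]
                        X self-dual
                      [retry]
                        end self-dual
                      [done]
                        X self-dual
              [data]
                recv[Int] ↦ send[Int]
                  recv[Int] ↦ send[Int]
                    X self-dual
          [stop]
            select{data,done,stop} ↦ offer{data,done,stop}  (internal→external)
              [data]
                recv[Str] ↦ send[Str]
                  select{ok,more} ↦ offer{ok,more}  (internal→external)
                    [ok]
                      end self-dual
                    [more]
                      end self-dual
              [done]
                offer{err,ok} ↦ select{err,ok}  (offer→select)
                  [err]
                    offer{retry,data} ↦ select{retry,data}  (offer→select)
                      [retry]
                        end self-dual
                      [data]
                        X self-dual
                  [ok]
                    select{ack,ok} ↦ offer{ack,ok}  (internal→external)
                      [ack]
                        X self-dual
                      [ok]
                        end self-dual
              [stop]
                send[Bool] ↦ recv[Bool]
                  send[Int] ↦ recv[Int]
                    X self-dual
          [err]
            recv[Str] ↦ send[Str]
              recv[Unit] ↦ send[Unit]
                select{err,retry,stop} ↦ offer{err,retry,stop}  (internal→external)
                  [err]
                    end self-dual
                  [retry]
                    X self-dual
                  [stop]
                    X self-dual

send[Bool].recv[Bool].μX.send[Int].offer{retry: select{stop: offer{done: offer{stop: end, ack: X, data: X}, data: send[Int].end, stop: offer{stop: X, retry: end, done: X}}, data: send[Int].send[Int].X}, stop: offer{data: send[Str].offer{ok: end, more: end}, done: select{err: select{retry: end, data: X}, ok: offer{ack: X, ok: end}}, stop: recv[Bool].recv[Int].X}, err: send[Str].send[Unit].offer{err: end, retry: X, stop: X}}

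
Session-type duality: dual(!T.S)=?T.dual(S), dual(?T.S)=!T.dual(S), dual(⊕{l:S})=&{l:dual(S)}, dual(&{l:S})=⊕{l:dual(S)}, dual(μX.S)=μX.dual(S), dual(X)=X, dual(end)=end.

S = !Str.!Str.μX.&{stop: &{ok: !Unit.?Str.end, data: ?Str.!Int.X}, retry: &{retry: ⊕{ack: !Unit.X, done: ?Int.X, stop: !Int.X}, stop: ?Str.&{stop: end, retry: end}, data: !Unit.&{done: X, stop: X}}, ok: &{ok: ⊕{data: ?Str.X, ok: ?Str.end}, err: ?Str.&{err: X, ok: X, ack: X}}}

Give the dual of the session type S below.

!Str = ?Str
  !Str = ?Str
    μX = μX  (μ self-dual)
      &{stop,retry,ok} = ⊕{stop,retry,ok}  (external→internal)
        [stop]
          &{ok,data} = ⊕{ok,data}  (external→internal)
            [ok]
              !Unit = ?Unit
                ?Str = !Str
                  dual(end) = end
            [data]
              ?Str = !Str
                !Int = ?Int
                  dual(X) = X
        [retry]
          &{retry,stop,data} = ⊕{retry,stop,data}  (external→internal)
            [retry]
              ⊕{ack,done,stop} = &{ack,done,stop}  (select→offer)
                [ack]
                  !Unit = ?Unit
                    dual(X) = X
                [done]
                  ?Int = !Int
                    dual(X) = X
                [stop]
                  !Int = ?Int
                    dual(X) = X
            [stop]
              ?Str = !Str
                &{stop,retry} = ⊕{stop,retry}  (external→internal)
                  [stop]
                    dual(end) = end
                  [retry]
                    dual(end) = end
            [data]
              !Unit = ?Unit
                &{done,stop} = ⊕{done,stop}  (external→internal)
                  [done]
                    dual(X) = X
                  [stop]
                    dual(X) = X
        [ok]
          &{ok,err} = ⊕{ok,err}  (external→internal)
            [ok]
              ⊕{data,ok} = &{data,ok}  (select→offer)
                [data]
                  ?Str = !Str
                    dual(X) = X
                [ok]
                  ?Str = !Str
                    dual(end) = end
            [err]
              ?Str = !Str
                &{err,ok,ack} = ⊕{err,ok,ack}  (external→internal)
                  [err]
                    dual(X) = X
                  [ok]
                    dual(X) = X
                  [ack]
                    dual(X) = X

?Str.?Str.μX.⊕{stop: ⊕{ok: ?Unit.!Str.end, data: !Str.?Int.X}, retry: ⊕{retry: &{ack: ?Unit.X, done: !Int.X, stop: ?Int.X}, stop: !Str.⊕{stop: end, retry: end}, data: ?Unit.⊕{done: X, stop: X}}, ok: ⊕{ok: &{data: !Str.X, ok: !Str.end}, err: !Str.⊕{err: X, ok: X, ack: X}}}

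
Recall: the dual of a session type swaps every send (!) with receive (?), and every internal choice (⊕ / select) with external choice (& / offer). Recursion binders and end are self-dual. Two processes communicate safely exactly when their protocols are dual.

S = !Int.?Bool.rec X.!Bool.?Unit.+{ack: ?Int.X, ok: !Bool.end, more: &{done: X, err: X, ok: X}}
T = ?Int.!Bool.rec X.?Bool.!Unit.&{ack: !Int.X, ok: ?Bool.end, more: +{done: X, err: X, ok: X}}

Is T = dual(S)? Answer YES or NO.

!Int ‖ ?Int  match
  ?Bool ‖ !Bool  match
    rec X ‖ rec X  match (rec unchanged)
      !Bool ‖ ?Bool  match
        ?Unit ‖ !Unit  match
          +{ack,ok,more} ‖ &{ack,ok,more}  match same labels
            • ack:
              ?Int ‖ !Int  match
                X ‖ X  match
            • ok:
              !Bool ‖ ?Bool  match
                end ‖ end  match
            • more:
              &{done,err,ok} ‖ +{done,err,ok}  match same labels
                • done:
                  X ‖ X  match
                • err:
                  X ‖ X  match
                • ok:
                  X ‖ X  match

YES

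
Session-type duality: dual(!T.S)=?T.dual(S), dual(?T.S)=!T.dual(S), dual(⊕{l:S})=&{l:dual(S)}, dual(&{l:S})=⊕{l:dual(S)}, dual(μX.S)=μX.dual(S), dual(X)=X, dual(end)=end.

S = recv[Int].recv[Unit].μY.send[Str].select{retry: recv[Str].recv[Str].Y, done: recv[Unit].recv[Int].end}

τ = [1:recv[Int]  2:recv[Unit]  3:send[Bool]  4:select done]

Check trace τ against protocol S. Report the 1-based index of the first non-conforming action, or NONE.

3

[1] recv[Int]  ✓  now at recv[Unit].μY.…
[2] recv[Unit]  ✓  now at μY.…
[3] got send[Bool], protocol expects send[Str]  ✗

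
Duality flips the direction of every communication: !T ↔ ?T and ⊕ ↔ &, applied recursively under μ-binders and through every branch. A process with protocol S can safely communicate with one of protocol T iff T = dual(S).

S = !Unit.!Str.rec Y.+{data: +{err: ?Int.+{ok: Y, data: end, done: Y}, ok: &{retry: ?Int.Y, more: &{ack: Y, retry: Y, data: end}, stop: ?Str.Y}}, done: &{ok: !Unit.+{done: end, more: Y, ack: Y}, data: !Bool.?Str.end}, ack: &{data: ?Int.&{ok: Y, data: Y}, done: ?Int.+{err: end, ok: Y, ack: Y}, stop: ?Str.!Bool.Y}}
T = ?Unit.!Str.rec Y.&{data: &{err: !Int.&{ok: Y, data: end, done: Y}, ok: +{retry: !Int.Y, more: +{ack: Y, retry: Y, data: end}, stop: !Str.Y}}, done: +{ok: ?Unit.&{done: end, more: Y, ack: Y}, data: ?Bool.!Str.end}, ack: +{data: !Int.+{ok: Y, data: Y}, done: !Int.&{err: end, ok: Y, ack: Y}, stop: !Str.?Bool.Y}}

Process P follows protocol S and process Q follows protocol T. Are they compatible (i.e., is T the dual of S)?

!Unit | ?Unit  match
  !Str | !Str  ✗ same direction on both sides — not dual

NO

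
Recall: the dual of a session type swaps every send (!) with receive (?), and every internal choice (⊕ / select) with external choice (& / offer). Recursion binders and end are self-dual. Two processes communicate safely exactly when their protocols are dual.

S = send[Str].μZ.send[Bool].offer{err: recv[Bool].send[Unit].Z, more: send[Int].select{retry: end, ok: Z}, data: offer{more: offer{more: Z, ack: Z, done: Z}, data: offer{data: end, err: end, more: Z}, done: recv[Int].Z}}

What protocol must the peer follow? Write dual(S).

send[Str] → recv[Str]
  μZ → μZ  (rec unchanged)
    send[Bool] → recv[Bool]
      offer{err,more,data} → select{err,more,data}  (offer→select)
        • err:
          recv[Bool] → send[Bool]
            send[Unit] → recv[Unit]
              Z self-dual
        • more:
          send[Int] → recv[Int]
            select{retry,ok} → offer{retry,ok}  (select→offer)
              • retry:
                end self-dual
              • ok:
                Z self-dual
        • data:
          offer{more,data,done} → select{more,data,done}  (offer→select)
            • more:
              offer{more,ack,done} → select{more,ack,done}  (offer→select)
                • more:
                  Z self-dual
                • ack:
                  Z self-dual
                • done:
                  Z self-dual
            • data:
              offer{data,err,more} → select{data,err,more}  (offer→select)
                • data:
                  end self-dual
                • err:
                  end self-dual
                • more:
                  Z self-dual
            • done:
              recv[Int] → send[Int]
                Z self-dual

recv[Str].μZ.recv[Bool].select{err: send[Bool].recv[Unit].Z, more: recv[Int].offer{retry: end, ok: Z}, data: select{more: select{more: Z, ack: Z, done: Z}, data: select{data: end, err: end, more: Z}, done: send[Int].Z}}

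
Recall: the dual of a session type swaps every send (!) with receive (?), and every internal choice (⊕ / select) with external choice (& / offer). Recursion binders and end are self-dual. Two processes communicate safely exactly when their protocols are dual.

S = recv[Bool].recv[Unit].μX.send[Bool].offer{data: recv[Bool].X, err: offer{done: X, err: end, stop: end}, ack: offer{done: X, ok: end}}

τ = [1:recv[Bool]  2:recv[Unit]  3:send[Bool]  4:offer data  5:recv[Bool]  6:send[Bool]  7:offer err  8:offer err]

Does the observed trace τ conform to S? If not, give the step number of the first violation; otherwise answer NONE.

NONE

step 1: recv[Bool]  ok  now at recv[Unit].μX.…
step 2: recv[Unit]  ok  now at μX.…
step 3: send[Bool]  ok  now at offer{data: recv[Bool].μX.…, err: offer{done: μX.…, err: end, stop: end}, ack: offer{done: μX.…, ok: end}}
step 4: offer data  ok  now at recv[Bool].μX.…
step 5: recv[Bool]  ok  now at μX.…
step 6: send[Bool]  ok  now at offer{data: recv[Bool].μX.…, err: offer{done: μX.…, err: end, stop: end}, ack: offer{done: μX.…, ok: end}}
step 7: offer err  ok  now at offer{done: μX.…, err: end, stop: end}
step 8: offer err  ok  now at end
τ conforms to S (length 8)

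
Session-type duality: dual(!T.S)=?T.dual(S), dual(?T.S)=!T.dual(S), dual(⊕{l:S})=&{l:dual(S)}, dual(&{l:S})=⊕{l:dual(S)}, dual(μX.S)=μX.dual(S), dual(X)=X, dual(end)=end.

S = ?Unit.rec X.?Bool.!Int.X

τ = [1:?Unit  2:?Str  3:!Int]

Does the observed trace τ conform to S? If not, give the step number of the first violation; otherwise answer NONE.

step 1: ?Unit  ✓  now at rec X.…
step 2: got ?Str, protocol expects ?Bool  ✗

2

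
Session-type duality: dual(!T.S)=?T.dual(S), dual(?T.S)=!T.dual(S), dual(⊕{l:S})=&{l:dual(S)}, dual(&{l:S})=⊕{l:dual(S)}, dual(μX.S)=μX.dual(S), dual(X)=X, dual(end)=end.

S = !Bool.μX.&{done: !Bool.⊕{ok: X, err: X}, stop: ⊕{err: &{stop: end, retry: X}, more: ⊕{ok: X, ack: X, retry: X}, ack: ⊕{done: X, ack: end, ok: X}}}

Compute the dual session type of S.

?Bool.μX.⊕{done: ?Bool.&{ok: X, err: X}, stop: &{err: ⊕{stop: end, retry: X}, more: &{ok: X, ack: X, retry: X}, ack: &{done: X, ack: end, ok: X}}}

!Bool = ?Bool
  μX = μX  (rec unchanged)
    &{done,stop} = ⊕{done,stop}  (&→⊕)
      [done]
        !Bool = ?Bool
          ⊕{ok,err} = &{ok,err}  (⊕→&)
            [ok]
              dual(X) = X
            [err]
              dual(X) = X
      [stop]
        ⊕{err,more,ack} = &{err,more,ack}  (⊕→&)
          [err]
            &{stop,retry} = ⊕{stop,retry}  (&→⊕)
              [stop]
                dual(end) = end
              [retry]
                dual(X) = X
          [more]
            ⊕{ok,ack,retry} = &{ok,ack,retry}  (⊕→&)
              [ok]
                dual(X) = X
              [ack]
                dual(X) = X
              [retry]
                dual(X) = X
          [ack]
            ⊕{done,ack,ok} = &{done,ack,ok}  (⊕→&)
              [done]
                dual(X) = X
              [ack]
                dual(end) = end
              [ok]
                dual(X) = X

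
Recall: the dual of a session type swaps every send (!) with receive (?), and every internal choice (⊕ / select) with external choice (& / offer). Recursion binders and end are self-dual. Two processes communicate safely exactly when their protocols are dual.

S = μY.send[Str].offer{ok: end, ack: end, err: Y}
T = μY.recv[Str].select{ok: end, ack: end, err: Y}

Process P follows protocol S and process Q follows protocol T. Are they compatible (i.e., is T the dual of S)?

YES

μY ‖ μY  ✓ (binder kept)
  send[Str] ‖ recv[Str]  ✓
    offer{ok,ack,err} ‖ select{ok,ack,err}  ✓ label sets agree
      case ok:
        end ‖ end  ✓
      case ack:
        end ‖ end  ✓
      case err:
        Y ‖ Y  ✓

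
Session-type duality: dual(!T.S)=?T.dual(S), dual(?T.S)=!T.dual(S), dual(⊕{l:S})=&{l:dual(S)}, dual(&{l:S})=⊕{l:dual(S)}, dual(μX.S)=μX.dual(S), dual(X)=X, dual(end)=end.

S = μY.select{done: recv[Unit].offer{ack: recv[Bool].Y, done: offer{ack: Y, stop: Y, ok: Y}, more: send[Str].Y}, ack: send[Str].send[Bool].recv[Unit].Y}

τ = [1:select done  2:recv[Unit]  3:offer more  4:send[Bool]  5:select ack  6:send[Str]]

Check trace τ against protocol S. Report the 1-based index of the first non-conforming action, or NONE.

4

@1 select done  ok  now at recv[Unit].offer{ack: recv[Bool].μY.…, done: offer{ack: μY.…, stop: μY.…, ok: μY.…}, more: send[Str].μY.…}
@2 recv[Unit]  ok  now at offer{ack: recv[Bool].μY.…, done: offer{ack: μY.…, stop: μY.…, ok: μY.…}, more: send[Str].μY.…}
@3 offer more  ok  now at send[Str].μY.…
@4 got send[Bool], protocol expects send[Str]  ✗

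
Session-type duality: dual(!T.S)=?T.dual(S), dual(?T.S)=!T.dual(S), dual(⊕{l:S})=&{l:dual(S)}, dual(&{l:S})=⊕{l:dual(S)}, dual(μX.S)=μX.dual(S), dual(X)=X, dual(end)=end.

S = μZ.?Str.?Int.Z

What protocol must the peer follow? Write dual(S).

μZ = μZ  (μ self-dual)
  ?Str = !Str
    ?Int = !Int
      Z self-dual

μZ.!Str.!Int.Z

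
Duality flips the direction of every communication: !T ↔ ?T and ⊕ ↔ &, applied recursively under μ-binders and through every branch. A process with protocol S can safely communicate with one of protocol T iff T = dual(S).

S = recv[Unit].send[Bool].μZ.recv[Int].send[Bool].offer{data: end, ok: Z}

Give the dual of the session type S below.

recv[Unit] = send[Unit]
  send[Bool] = recv[Bool]
    μZ = μZ  (binder kept)
      recv[Int] = send[Int]
        send[Bool] = recv[Bool]
          offer{data,ok} = select{data,ok}  (offer→select)
            [data]
              end ↦ end
            [ok]
              Z ↦ Z

send[Unit].recv[Bool].μZ.send[Int].recv[Bool].select{data: end, ok: Z}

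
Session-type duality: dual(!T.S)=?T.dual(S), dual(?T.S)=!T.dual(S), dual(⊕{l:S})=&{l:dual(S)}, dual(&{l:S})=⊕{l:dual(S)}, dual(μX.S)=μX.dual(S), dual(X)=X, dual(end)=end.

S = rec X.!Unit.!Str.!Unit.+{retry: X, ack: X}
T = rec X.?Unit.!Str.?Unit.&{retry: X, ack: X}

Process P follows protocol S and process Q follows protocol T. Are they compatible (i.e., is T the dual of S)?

rec X ‖ rec X  match (binder kept)
  !Unit ‖ ?Unit  match
    !Str ‖ !Str  ✗ same direction on both sides — not dual

NO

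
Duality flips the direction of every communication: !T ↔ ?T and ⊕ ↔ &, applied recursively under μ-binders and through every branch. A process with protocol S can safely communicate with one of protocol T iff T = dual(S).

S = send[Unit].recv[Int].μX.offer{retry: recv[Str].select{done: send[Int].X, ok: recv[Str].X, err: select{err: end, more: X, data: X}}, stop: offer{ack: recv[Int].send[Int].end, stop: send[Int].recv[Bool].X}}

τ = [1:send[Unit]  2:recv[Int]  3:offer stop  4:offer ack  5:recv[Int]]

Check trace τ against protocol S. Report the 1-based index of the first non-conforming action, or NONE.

NONE

@1 send[Unit]  match  residual = recv[Int].μX.…
@2 recv[Int]  match  residual = μX.…
@3 offer stop  match  residual = offer{ack: recv[Int].send[Int].end, stop: send[Int].recv[Bool].μX.…}
@4 offer ack  match  residual = recv[Int].send[Int].end
@5 recv[Int]  match  residual = send[Int].end
τ conforms to S (length 5)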